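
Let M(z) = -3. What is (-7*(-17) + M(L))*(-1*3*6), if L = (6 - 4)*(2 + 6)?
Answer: -2088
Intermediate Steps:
L = 16 (L = 2*8 = 16)
(-7*(-17) + M(L))*(-1*3*6) = (-7*(-17) - 3)*(-1*3*6) = (119 - 3)*(-3*6) = 116*(-18) = -2088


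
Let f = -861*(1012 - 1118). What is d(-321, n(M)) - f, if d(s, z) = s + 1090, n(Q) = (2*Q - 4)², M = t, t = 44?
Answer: -90497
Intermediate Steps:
M = 44
n(Q) = (-4 + 2*Q)²
f = 91266 (f = -861*(-106) = 91266)
d(s, z) = 1090 + s
d(-321, n(M)) - f = (1090 - 321) - 1*91266 = 769 - 91266 = -90497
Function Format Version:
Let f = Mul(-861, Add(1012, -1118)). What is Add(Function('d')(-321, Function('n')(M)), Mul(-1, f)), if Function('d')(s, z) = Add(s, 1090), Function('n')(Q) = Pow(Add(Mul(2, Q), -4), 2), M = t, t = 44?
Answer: -90497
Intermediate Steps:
M = 44
Function('n')(Q) = Pow(Add(-4, Mul(2, Q)), 2)
f = 91266 (f = Mul(-861, -106) = 91266)
Function('d')(s, z) = Add(1090, s)
Add(Function('d')(-321, Function('n')(M)), Mul(-1, f)) = Add(Add(1090, -321), Mul(-1, 91266)) = Add(769, -91266) = -90497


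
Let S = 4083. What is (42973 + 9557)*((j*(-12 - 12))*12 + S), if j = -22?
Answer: 547310070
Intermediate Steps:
(42973 + 9557)*((j*(-12 - 12))*12 + S) = (42973 + 9557)*(-22*(-12 - 12)*12 + 4083) = 52530*(-22*(-24)*12 + 4083) = 52530*(528*12 + 4083) = 52530*(6336 + 4083) = 52530*10419 = 547310070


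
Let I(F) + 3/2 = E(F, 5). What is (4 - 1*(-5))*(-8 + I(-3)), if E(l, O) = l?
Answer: -225/2 ≈ -112.50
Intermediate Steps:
I(F) = -3/2 + F
(4 - 1*(-5))*(-8 + I(-3)) = (4 - 1*(-5))*(-8 + (-3/2 - 3)) = (4 + 5)*(-8 - 9/2) = 9*(-25/2) = -225/2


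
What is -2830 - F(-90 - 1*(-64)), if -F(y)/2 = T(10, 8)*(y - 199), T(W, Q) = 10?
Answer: -7330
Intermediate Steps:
F(y) = 3980 - 20*y (F(y) = -20*(y - 199) = -20*(-199 + y) = -2*(-1990 + 10*y) = 3980 - 20*y)
-2830 - F(-90 - 1*(-64)) = -2830 - (3980 - 20*(-90 - 1*(-64))) = -2830 - (3980 - 20*(-90 + 64)) = -2830 - (3980 - 20*(-26)) = -2830 - (3980 + 520) = -2830 - 1*4500 = -2830 - 4500 = -7330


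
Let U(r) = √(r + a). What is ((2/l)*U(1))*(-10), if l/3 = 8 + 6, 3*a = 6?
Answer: -10*√3/21 ≈ -0.82479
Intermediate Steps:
a = 2 (a = (⅓)*6 = 2)
U(r) = √(2 + r) (U(r) = √(r + 2) = √(2 + r))
l = 42 (l = 3*(8 + 6) = 3*14 = 42)
((2/l)*U(1))*(-10) = ((2/42)*√(2 + 1))*(-10) = ((2*(1/42))*√3)*(-10) = (√3/21)*(-10) = -10*√3/21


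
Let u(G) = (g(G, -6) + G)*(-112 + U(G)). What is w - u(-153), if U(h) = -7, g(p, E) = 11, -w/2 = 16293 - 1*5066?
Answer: -39352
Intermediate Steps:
w = -22454 (w = -2*(16293 - 1*5066) = -2*(16293 - 5066) = -2*11227 = -22454)
u(G) = -1309 - 119*G (u(G) = (11 + G)*(-112 - 7) = (11 + G)*(-119) = -1309 - 119*G)
w - u(-153) = -22454 - (-1309 - 119*(-153)) = -22454 - (-1309 + 18207) = -22454 - 1*16898 = -22454 - 16898 = -39352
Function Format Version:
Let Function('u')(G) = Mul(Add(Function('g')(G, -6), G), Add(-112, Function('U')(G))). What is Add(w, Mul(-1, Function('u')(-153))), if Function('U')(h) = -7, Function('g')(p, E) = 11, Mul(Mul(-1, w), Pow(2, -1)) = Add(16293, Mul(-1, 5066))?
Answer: -39352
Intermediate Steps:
w = -22454 (w = Mul(-2, Add(16293, Mul(-1, 5066))) = Mul(-2, Add(16293, -5066)) = Mul(-2, 11227) = -22454)
Function('u')(G) = Add(-1309, Mul(-119, G)) (Function('u')(G) = Mul(Add(11, G), Add(-112, -7)) = Mul(Add(11, G), -119) = Add(-1309, Mul(-119, G)))
Add(w, Mul(-1, Function('u')(-153))) = Add(-22454, Mul(-1, Add(-1309, Mul(-119, -153)))) = Add(-22454, Mul(-1, Add(-1309, 18207))) = Add(-22454, Mul(-1, 16898)) = Add(-22454, -16898) = -39352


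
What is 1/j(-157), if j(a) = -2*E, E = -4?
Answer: ⅛ ≈ 0.12500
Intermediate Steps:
j(a) = 8 (j(a) = -2*(-4) = 8)
1/j(-157) = 1/8 = ⅛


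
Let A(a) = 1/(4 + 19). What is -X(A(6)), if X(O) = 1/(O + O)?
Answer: -23/2 ≈ -11.500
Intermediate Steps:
A(a) = 1/23
X(O) = 1/(2*O)
-X(A(6)) = -1/(2*1/23) = -23/2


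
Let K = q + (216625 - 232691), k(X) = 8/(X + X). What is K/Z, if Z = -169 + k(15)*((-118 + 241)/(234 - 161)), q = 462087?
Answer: -162797665/61521 ≈ -2646.2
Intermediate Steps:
k(X) = 4/X (k(X) = 8/((2*X)) = 8*(1/(2*X)) = 4/X)
K = 446021 (K = 462087 + (216625 - 232691) = 462087 - 16066 = 446021)
Z = -61521/365 (Z = -169 + (4/15)*((-118 + 241)/(234 - 161)) = -169 + (4*(1/15))*(123/73) = -169 + 4*(123*(1/73))/15 = -169 + (4/15)*(123/73) = -169 + 164/365 = -61521/365 ≈ -168.55)
K/Z = 446021/(-61521/365) = 446021*(-365/61521) = -162797665/61521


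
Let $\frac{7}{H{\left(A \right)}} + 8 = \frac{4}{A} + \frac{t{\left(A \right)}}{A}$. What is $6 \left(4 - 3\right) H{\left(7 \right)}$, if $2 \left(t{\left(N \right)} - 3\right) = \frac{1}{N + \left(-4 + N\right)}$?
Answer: $- \frac{5880}{979} \approx -6.0061$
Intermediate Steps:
$t{\left(N \right)} = 3 + \frac{1}{2 \left(-4 + 2 N\right)}$ ($t{\left(N \right)} = 3 + \frac{1}{2 \left(N + \left(-4 + N\right)\right)} = 3 + \frac{1}{2 \left(-4 + 2 N\right)}$)
$H{\left(A \right)} = \frac{7}{-8 + \frac{4}{A} + \frac{-23 + 12 A}{4 A \left(-2 + A\right)}}$ ($H{\left(A \right)} = \frac{7}{-8 + \left(\frac{4}{A} + \frac{\frac{1}{4} \frac{1}{-2 + A} \left(-23 + 12 A\right)}{A}\right)} = \frac{7}{-8 + \left(\frac{4}{A} + \frac{-23 + 12 A}{4 A \left(-2 + A\right)}\right)} = \frac{7}{-8 + \frac{4}{A} + \frac{-23 + 12 A}{4 A \left(-2 + A\right)}}$)
$6 \left(4 - 3\right) H{\left(7 \right)} = 6 \left(4 - 3\right) 28 \cdot 7 \frac{1}{55 - 644 + 32 \cdot 7^{2}} \left(2 - 7\right) = 6 \cdot 1 \cdot 28 \cdot 7 \frac{1}{55 - 644 + 32 \cdot 49} \left(2 - 7\right) = 6 \cdot 28 \cdot 7 \frac{1}{55 - 644 + 1568} \left(-5\right) = 6 \cdot 28 \cdot 7 \cdot \frac{1}{979} \left(-5\right) = 6 \left(- \frac{980}{979}\right) = - \frac{5880}{979}$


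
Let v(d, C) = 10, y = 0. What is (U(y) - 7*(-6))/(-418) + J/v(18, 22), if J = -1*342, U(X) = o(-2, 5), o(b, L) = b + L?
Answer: -71703/2090 ≈ -34.308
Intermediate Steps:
o(b, L) = L + b
U(X) = 3 (U(X) = 5 - 2 = 3)
J = -342
(U(y) - 7*(-6))/(-418) + J/v(18, 22) = (3 - 7*(-6))/(-418) - 342/10 = (3 + 42)*(-1/418) - 342*⅒ = 45*(-1/418) - 171/5 = -45/418 - 171/5 = -71703/2090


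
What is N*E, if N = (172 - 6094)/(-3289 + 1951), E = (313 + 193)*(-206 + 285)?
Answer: 39454338/223 ≈ 1.7693e+5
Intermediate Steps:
E = 39974 (E = 506*79 = 39974)
N = 987/223 (N = -5922/(-1338) = -5922*(-1/1338) = 987/223 ≈ 4.4260)
N*E = (987/223)*39974 = 39454338/223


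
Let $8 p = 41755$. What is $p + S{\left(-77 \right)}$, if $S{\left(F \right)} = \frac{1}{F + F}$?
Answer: $\frac{3215131}{616} \approx 5219.4$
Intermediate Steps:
$p = \frac{41755}{8}$ ($p = \frac{1}{8} \cdot 41755 = \frac{41755}{8} \approx 5219.4$)
$S{\left(F \right)} = \frac{1}{2 F}$
$p + S{\left(-77 \right)} = \frac{41755}{8} + \frac{1}{2 \left(-77\right)} = \frac{41755}{8} + \frac{1}{2} \left(- \frac{1}{77}\right) = \frac{41755}{8} - \frac{1}{154} = \frac{3215131}{616}$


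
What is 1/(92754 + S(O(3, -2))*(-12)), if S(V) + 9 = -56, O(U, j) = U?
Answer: 1/93534 ≈ 1.0691e-5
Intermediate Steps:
S(V) = -65 (S(V) = -9 - 56 = -65)
1/(92754 + S(O(3, -2))*(-12)) = 1/(92754 - 65*(-12)) = 1/(92754 + 780) = 1/93534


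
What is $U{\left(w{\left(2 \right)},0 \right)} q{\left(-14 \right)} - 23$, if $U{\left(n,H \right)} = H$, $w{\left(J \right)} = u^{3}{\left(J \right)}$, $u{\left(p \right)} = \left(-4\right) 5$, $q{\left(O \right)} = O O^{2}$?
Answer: $-23$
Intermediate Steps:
$q{\left(O \right)} = O^{3}$
$u{\left(p \right)} = -20$
$w{\left(J \right)} = -8000$ ($w{\left(J \right)} = \left(-20\right)^{3} = -8000$)
$U{\left(w{\left(2 \right)},0 \right)} q{\left(-14 \right)} - 23 = 0 \left(-14\right)^{3} - 23 = 0 \left(-2744\right) - 23 = 0 - 23 = -23$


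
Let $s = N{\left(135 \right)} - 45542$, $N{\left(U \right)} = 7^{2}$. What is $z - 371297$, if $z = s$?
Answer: $-416790$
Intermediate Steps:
$N{\left(U \right)} = 49$
$s = -45493$ ($s = 49 - 45542 = -45493$)
$z = -45493$
$z - 371297 = -45493 - 371297 = -416790$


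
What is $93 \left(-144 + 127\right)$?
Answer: $-1581$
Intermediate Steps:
$93 \left(-144 + 127\right) = 93 \left(-17\right) = -1581$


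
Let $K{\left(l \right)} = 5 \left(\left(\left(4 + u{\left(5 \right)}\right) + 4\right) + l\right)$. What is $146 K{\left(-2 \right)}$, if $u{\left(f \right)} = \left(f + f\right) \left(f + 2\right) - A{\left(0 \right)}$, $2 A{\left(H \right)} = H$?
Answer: $55480$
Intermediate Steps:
$A{\left(H \right)} = \frac{H}{2}$
$u{\left(f \right)} = 2 f \left(2 + f\right)$ ($u{\left(f \right)} = \left(f + f\right) \left(f + 2\right) - \frac{1}{2} \cdot 0 = 2 f \left(2 + f\right) - 0 = 2 f \left(2 + f\right) + 0 = 2 f \left(2 + f\right)$)
$K{\left(l \right)} = 390 + 5 l$ ($K{\left(l \right)} = 5 \left(\left(\left(4 + 2 \cdot 5 \left(2 + 5\right)\right) + 4\right) + l\right) = 5 \left(\left(\left(4 + 2 \cdot 5 \cdot 7\right) + 4\right) + l\right) = 5 \left(\left(\left(4 + 70\right) + 4\right) + l\right) = 5 \left(\left(74 + 4\right) + l\right) = 5 \left(78 + l\right) = 390 + 5 l$)
$146 K{\left(-2 \right)} = 146 \left(390 + 5 \left(-2\right)\right) = 146 \left(390 - 10\right) = 146 \cdot 380 = 55480$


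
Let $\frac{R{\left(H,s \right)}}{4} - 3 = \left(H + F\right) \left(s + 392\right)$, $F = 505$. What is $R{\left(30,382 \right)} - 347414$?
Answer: $1308958$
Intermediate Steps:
$R{\left(H,s \right)} = 12 + 4 \left(392 + s\right) \left(505 + H\right)$ ($R{\left(H,s \right)} = 12 + 4 \left(H + 505\right) \left(s + 392\right) = 12 + 4 \left(505 + H\right) \left(392 + s\right) = 12 + 4 \left(392 + s\right) \left(505 + H\right)$)
$R{\left(30,382 \right)} - 347414 = \left(791852 + 1568 \cdot 30 + 2020 \cdot 382 + 4 \cdot 30 \cdot 382\right) - 347414 = \left(791852 + 47040 + 771640 + 45840\right) - 347414 = 1656372 - 347414 = 1308958$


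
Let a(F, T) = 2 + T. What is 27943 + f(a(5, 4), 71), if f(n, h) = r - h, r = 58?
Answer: 27930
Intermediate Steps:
f(n, h) = 58 - h
27943 + f(a(5, 4), 71) = 27943 + (58 - 1*71) = 27943 + (58 - 71) = 27943 - 13 = 27930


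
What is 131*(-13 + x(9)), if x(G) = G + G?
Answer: 655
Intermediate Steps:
x(G) = 2*G
131*(-13 + x(9)) = 131*(-13 + 2*9) = 131*(-13 + 18) = 131*5 = 655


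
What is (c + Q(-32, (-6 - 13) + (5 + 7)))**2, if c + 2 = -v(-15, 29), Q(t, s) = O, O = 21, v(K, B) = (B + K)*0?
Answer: 361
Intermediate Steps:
v(K, B) = 0
Q(t, s) = 21
c = -2 (c = -2 - 1*0 = -2 + 0 = -2)
(c + Q(-32, (-6 - 13) + (5 + 7)))**2 = (-2 + 21)**2 = 19**2 = 361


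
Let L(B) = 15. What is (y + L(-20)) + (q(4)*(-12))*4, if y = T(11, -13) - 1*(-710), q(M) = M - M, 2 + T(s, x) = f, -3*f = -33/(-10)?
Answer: 7219/10 ≈ 721.90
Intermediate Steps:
f = -11/10 (f = -(-11)/(-10) = -(-11)*(-1)/10 = -1/3*33/10 = -11/10 ≈ -1.1000)
T(s, x) = -31/10 (T(s, x) = -2 - 11/10 = -31/10)
q(M) = 0
y = 7069/10 (y = -31/10 - 1*(-710) = -31/10 + 710 = 7069/10 ≈ 706.90)
(y + L(-20)) + (q(4)*(-12))*4 = (7069/10 + 15) + (0*(-12))*4 = 7219/10 + 0*4 = 7219/10 + 0 = 7219/10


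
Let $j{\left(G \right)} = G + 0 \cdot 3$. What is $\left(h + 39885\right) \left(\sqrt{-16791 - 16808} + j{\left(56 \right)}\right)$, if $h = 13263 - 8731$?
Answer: $2487352 + 44417 i \sqrt{33599} \approx 2.4874 \cdot 10^{6} + 8.1416 \cdot 10^{6} i$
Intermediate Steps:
$h = 4532$
$j{\left(G \right)} = G$ ($j{\left(G \right)} = G + 0 = G$)
$\left(h + 39885\right) \left(\sqrt{-16791 - 16808} + j{\left(56 \right)}\right) = \left(4532 + 39885\right) \left(\sqrt{-16791 - 16808} + 56\right) = 44417 \left(\sqrt{-33599} + 56\right) = 44417 \left(i \sqrt{33599} + 56\right) = 44417 \left(56 + i \sqrt{33599}\right) = 2487352 + 44417 i \sqrt{33599}$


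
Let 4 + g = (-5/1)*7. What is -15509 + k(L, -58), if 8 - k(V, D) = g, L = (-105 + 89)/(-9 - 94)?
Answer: -15462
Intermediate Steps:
L = 16/103 (L = -16/(-103) = -16*(-1/103) = 16/103 ≈ 0.15534)
g = -39 (g = -4 + (-5/1)*7 = -4 + (1*(-5))*7 = -4 - 5*7 = -4 - 35 = -39)
k(V, D) = 47 (k(V, D) = 8 - 1*(-39) = 8 + 39 = 47)
-15509 + k(L, -58) = -15509 + 47 = -15462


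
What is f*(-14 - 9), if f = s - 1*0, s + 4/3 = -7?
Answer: 575/3 ≈ 191.67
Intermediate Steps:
s = -25/3 (s = -4/3 - 7 = -25/3 ≈ -8.3333)
f = -25/3 (f = -25/3 - 1*0 = -25/3 + 0 = -25/3 ≈ -8.3333)
f*(-14 - 9) = -25*(-14 - 9)/3 = -25/3*(-23) = 575/3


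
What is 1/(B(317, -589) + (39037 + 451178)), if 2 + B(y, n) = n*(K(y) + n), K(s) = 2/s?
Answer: 317/265370300 ≈ 1.1946e-6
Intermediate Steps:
B(y, n) = -2 + n*(n + 2/y) (B(y, n) = -2 + n*(2/y + n) = -2 + n*(n + 2/y))
1/(B(317, -589) + (39037 + 451178)) = 1/((-2 + (-589)² + 2*(-589)/317) + (39037 + 451178)) = 1/((-2 + 346921 + 2*(-589)*(1/317)) + 490215) = 1/((-2 + 346921 - 1178/317) + 490215) = 1/(109972145/317 + 490215) = 1/(265370300/317) = 317/265370300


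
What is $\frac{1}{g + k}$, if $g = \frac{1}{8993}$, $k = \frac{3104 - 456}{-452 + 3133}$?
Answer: $\frac{24110233}{23816145} \approx 1.0123$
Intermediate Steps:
$k = \frac{2648}{2681}$ ($k = \frac{3104 - 456}{2681} = 2648 \cdot \frac{1}{2681} = \frac{2648}{2681} \approx 0.98769$)
$g = \frac{1}{8993} \approx 0.0001112$
$\frac{1}{g + k} = \frac{1}{\frac{1}{8993} + \frac{2648}{2681}} = \frac{1}{\frac{23816145}{24110233}} = \frac{24110233}{23816145}$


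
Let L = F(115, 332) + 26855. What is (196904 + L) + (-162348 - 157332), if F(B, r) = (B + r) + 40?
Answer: -95434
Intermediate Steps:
F(B, r) = 40 + B + r
L = 27342 (L = (40 + 115 + 332) + 26855 = 487 + 26855 = 27342)
(196904 + L) + (-162348 - 157332) = (196904 + 27342) + (-162348 - 157332) = 224246 - 319680 = -95434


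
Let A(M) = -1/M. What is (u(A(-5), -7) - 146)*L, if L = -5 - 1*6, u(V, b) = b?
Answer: 1683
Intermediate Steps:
L = -11 (L = -5 - 6 = -11)
(u(A(-5), -7) - 146)*L = (-7 - 146)*(-11) = -153*(-11) = 1683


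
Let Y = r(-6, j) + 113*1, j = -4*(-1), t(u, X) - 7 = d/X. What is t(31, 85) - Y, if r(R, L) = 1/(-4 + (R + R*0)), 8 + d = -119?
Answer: -18257/170 ≈ -107.39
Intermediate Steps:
d = -127 (d = -8 - 119 = -127)
t(u, X) = 7 - 127/X
j = 4
r(R, L) = 1/(-4 + R) (r(R, L) = 1/(-4 + (R + 0)) = 1/(-4 + R))
Y = 1129/10 (Y = 1/(-4 - 6) + 113*1 = 1/(-10) + 113 = -⅒ + 113 = 1129/10 ≈ 112.90)
t(31, 85) - Y = (7 - 127/85) - 1*1129/10 = (7 - 127*1/85) - 1129/10 = (7 - 127/85) - 1129/10 = 468/85 - 1129/10 = -18257/170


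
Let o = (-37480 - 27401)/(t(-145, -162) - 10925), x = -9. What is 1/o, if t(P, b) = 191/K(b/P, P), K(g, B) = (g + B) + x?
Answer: 242213095/1438282008 ≈ 0.16840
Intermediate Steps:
K(g, B) = -9 + B + g (K(g, B) = (g + B) - 9 = (B + g) - 9 = -9 + B + g)
t(P, b) = 191/(-9 + P + b/P)
o = 1438282008/242213095 (o = (-37480 - 27401)/(191*(-145)/(-162 - 145*(-9 - 145)) - 10925) = -64881/(191*(-145)/(-162 - 145*(-154)) - 10925) = -64881/(191*(-145)/(-162 + 22330) - 10925) = -64881/(191*(-145)/22168 - 10925) = -64881/(191*(-145)*(1/22168) - 10925) = -64881/(-27695/22168 - 10925) = -64881/(-242213095/22168) = -64881*(-22168/242213095) = 1438282008/242213095 ≈ 5.9381)
1/o = 1/(1438282008/242213095) = 242213095/1438282008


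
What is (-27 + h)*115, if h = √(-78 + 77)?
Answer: -3105 + 115*I ≈ -3105.0 + 115.0*I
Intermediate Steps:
h = I (h = √(-1) = I ≈ 1.0*I)
(-27 + h)*115 = (-27 + I)*115 = -3105 + 115*I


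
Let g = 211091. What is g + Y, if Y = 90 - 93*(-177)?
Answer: 227642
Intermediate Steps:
Y = 16551 (Y = 90 + 16461 = 16551)
g + Y = 211091 + 16551 = 227642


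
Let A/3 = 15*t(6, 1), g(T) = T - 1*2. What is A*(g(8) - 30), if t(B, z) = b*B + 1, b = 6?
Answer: -39960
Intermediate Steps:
g(T) = -2 + T (g(T) = T - 2 = -2 + T)
t(B, z) = 1 + 6*B (t(B, z) = 6*B + 1 = 1 + 6*B)
A = 1665 (A = 3*(15*(1 + 6*6)) = 3*(15*(1 + 36)) = 3*(15*37) = 3*555 = 1665)
A*(g(8) - 30) = 1665*((-2 + 8) - 30) = 1665*(6 - 30) = 1665*(-24) = -39960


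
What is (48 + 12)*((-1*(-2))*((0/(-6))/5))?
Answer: 0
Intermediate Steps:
(48 + 12)*((-1*(-2))*((0/(-6))/5)) = 60*(2*((0*(-⅙))*(⅕))) = 60*(2*(0*(⅕))) = 60*(2*0) = 60*0 = 0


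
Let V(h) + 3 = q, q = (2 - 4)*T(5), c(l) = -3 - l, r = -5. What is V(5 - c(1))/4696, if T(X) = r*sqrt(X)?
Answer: -3/4696 + 5*sqrt(5)/2348 ≈ 0.0041228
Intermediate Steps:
T(X) = -5*sqrt(X)
q = 10*sqrt(5) (q = (2 - 4)*(-5*sqrt(5)) = -(-10)*sqrt(5) = 10*sqrt(5) ≈ 22.361)
V(h) = -3 + 10*sqrt(5)
V(5 - c(1))/4696 = (-3 + 10*sqrt(5))/4696 = -3/4696 + 5*sqrt(5)/2348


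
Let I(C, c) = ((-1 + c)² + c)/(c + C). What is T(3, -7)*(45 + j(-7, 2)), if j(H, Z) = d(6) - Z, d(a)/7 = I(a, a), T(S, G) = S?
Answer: 733/4 ≈ 183.25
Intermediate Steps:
I(C, c) = (c + (-1 + c)²)/(C + c)
d(a) = 7*(a + (-1 + a)²)/(2*a) (d(a) = 7*((a + (-1 + a)²)/(a + a)) = 7*((a + (-1 + a)²)/((2*a))) = 7*((1/(2*a))*(a + (-1 + a)²)) = 7*((a + (-1 + a)²)/(2*a)) = 7*(a + (-1 + a)²)/(2*a))
j(H, Z) = 217/12 - Z (j(H, Z) = (7/2)*(6 + (-1 + 6)²)/6 - Z = (7/2)*(⅙)*(6 + 5²) - Z = (7/2)*(⅙)*(6 + 25) - Z = (7/2)*(⅙)*31 - Z = 217/12 - Z)
T(3, -7)*(45 + j(-7, 2)) = 3*(45 + (217/12 - 1*2)) = 3*(45 + (217/12 - 2)) = 3*(45 + 193/12) = 3*(733/12) = 733/4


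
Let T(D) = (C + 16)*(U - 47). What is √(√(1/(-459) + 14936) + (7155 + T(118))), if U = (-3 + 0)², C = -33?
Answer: √(20290401 + 17*√349636773)/51 ≈ 89.012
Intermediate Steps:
U = 9 (U = (-3)² = 9)
T(D) = 646 (T(D) = (-33 + 16)*(9 - 47) = -17*(-38) = 646)
√(√(1/(-459) + 14936) + (7155 + T(118))) = √(√(1/(-459) + 14936) + (7155 + 646)) = √(√(-1/459 + 14936) + 7801) = √(√(6855623/459) + 7801) = √(√349636773/153 + 7801) = √(7801 + √349636773/153)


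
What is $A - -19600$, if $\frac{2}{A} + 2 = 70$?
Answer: $\frac{666401}{34} \approx 19600.0$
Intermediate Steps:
$A = \frac{1}{34}$ ($A = \frac{2}{-2 + 70} = \frac{2}{68} = 2 \cdot \frac{1}{68} = \frac{1}{34} \approx 0.029412$)
$A - -19600 = \frac{1}{34} - -19600 = \frac{1}{34} + 19600 = \frac{666401}{34}$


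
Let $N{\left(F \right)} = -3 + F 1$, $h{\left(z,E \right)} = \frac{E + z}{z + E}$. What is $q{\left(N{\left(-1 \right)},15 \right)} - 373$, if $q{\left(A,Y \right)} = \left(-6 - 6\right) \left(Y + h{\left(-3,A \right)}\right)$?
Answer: $-565$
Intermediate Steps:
$h{\left(z,E \right)} = 1$ ($h{\left(z,E \right)} = \frac{E + z}{E + z} = 1$)
$N{\left(F \right)} = -3 + F$
$q{\left(A,Y \right)} = -12 - 12 Y$ ($q{\left(A,Y \right)} = \left(-6 - 6\right) \left(Y + 1\right) = - 12 \left(1 + Y\right) = -12 - 12 Y$)
$q{\left(N{\left(-1 \right)},15 \right)} - 373 = \left(-12 - 180\right) - 373 = -192 - 373 = -565$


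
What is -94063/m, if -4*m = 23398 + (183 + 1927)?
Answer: 94063/6377 ≈ 14.750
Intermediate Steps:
m = -6377 (m = -(23398 + (183 + 1927))/4 = -(23398 + 2110)/4 = -¼*25508 = -6377)
-94063/m = -94063/(-6377) = -94063*(-1/6377) = 94063/6377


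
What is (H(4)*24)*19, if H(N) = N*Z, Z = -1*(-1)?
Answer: 1824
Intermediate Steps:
Z = 1
H(N) = N (H(N) = N*1 = N)
(H(4)*24)*19 = (4*24)*19 = 96*19 = 1824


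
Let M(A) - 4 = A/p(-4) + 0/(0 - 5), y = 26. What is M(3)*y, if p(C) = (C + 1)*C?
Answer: 221/2 ≈ 110.50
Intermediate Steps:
p(C) = C*(1 + C) (p(C) = (1 + C)*C = C*(1 + C))
M(A) = 4 + A/12 (M(A) = 4 + (A/((-4*(1 - 4))) + 0/(0 - 5)) = 4 + (A/((-4*(-3))) + 0/(-5)) = 4 + (A/12 + 0*(-⅕)) = 4 + (A*(1/12) + 0) = 4 + (A/12 + 0) = 4 + A/12)
M(3)*y = (4 + (1/12)*3)*26 = (4 + ¼)*26 = (17/4)*26 = 221/2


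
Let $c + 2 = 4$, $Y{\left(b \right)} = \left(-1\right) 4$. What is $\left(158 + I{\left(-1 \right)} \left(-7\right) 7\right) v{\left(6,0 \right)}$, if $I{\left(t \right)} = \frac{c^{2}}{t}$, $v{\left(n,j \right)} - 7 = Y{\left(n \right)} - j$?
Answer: $1062$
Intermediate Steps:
$Y{\left(b \right)} = -4$
$c = 2$ ($c = -2 + 4 = 2$)
$v{\left(n,j \right)} = 3 - j$ ($v{\left(n,j \right)} = 7 - \left(4 + j\right) = 3 - j$)
$I{\left(t \right)} = \frac{4}{t}$ ($I{\left(t \right)} = \frac{2^{2}}{t} = \frac{4}{t}$)
$\left(158 + I{\left(-1 \right)} \left(-7\right) 7\right) v{\left(6,0 \right)} = \left(158 + \frac{4}{-1} \left(-7\right) 7\right) \left(3 - 0\right) = \left(158 + 4 \left(-1\right) \left(-7\right) 7\right) \left(3 + 0\right) = \left(158 + \left(-4\right) \left(-7\right) 7\right) 3 = \left(158 + 28 \cdot 7\right) 3 = \left(158 + 196\right) 3 = 354 \cdot 3 = 1062$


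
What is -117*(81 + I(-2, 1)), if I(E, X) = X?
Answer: -9594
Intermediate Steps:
-117*(81 + I(-2, 1)) = -117*(81 + 1) = -117*82 = -9594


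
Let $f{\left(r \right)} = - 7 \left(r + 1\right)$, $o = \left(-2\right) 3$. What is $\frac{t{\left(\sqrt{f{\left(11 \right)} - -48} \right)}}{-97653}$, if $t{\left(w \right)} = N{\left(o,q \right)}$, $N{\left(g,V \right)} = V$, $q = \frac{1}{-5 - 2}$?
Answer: $\frac{1}{683571} \approx 1.4629 \cdot 10^{-6}$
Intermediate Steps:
$o = -6$
$f{\left(r \right)} = -7 - 7 r$ ($f{\left(r \right)} = - 7 \left(1 + r\right) = -7 - 7 r$)
$q = - \frac{1}{7}$ ($q = \frac{1}{-7} = - \frac{1}{7} \approx -0.14286$)
$t{\left(w \right)} = - \frac{1}{7}$
$\frac{t{\left(\sqrt{f{\left(11 \right)} - -48} \right)}}{-97653} = - \frac{1}{7 \left(-97653\right)} = \left(- \frac{1}{7}\right) \left(- \frac{1}{97653}\right) = \frac{1}{683571}$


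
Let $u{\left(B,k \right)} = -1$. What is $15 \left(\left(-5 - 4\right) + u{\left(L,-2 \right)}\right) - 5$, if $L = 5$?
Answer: $-155$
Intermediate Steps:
$15 \left(\left(-5 - 4\right) + u{\left(L,-2 \right)}\right) - 5 = 15 \left(\left(-5 - 4\right) - 1\right) - 5 = 15 \left(-9 - 1\right) - 5 = 15 \left(-10\right) - 5 = -150 - 5 = -155$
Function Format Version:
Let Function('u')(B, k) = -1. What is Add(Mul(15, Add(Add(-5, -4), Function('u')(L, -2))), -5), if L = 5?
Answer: -155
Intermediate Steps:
Add(Mul(15, Add(Add(-5, -4), Function('u')(L, -2))), -5) = Add(Mul(15, Add(Add(-5, -4), -1)), -5) = Add(Mul(15, Add(-9, -1)), -5) = Add(Mul(15, -10), -5) = Add(-150, -5) = -155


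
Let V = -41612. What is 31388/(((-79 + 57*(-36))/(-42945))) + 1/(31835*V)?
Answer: 1785663802399031069/2822974100620 ≈ 6.3255e+5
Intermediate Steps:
31388/(((-79 + 57*(-36))/(-42945))) + 1/(31835*V) = 31388/(((-79 + 57*(-36))/(-42945))) + 1/(31835*(-41612)) = 31388/(((-79 - 2052)*(-1/42945))) + (1/31835)*(-1/41612) = 31388/((-2131*(-1/42945))) - 1/1324718020 = 31388/(2131/42945) - 1/1324718020 = 31388*(42945/2131) - 1/1324718020 = 1347957660/2131 - 1/1324718020 = 1785663802399031069/2822974100620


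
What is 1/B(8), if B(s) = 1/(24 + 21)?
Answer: 45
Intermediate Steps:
B(s) = 1/45
1/B(8) = 1/(1/45) = 45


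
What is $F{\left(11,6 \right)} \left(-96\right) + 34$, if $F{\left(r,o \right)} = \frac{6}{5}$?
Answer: $- \frac{406}{5} \approx -81.2$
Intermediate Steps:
$F{\left(r,o \right)} = \frac{6}{5}$ ($F{\left(r,o \right)} = 6 \cdot \frac{1}{5} = \frac{6}{5}$)
$F{\left(11,6 \right)} \left(-96\right) + 34 = \frac{6}{5} \left(-96\right) + 34 = - \frac{576}{5} + 34 = - \frac{406}{5}$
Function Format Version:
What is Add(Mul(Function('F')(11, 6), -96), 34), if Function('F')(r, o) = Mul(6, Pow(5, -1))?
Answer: Rational(-406, 5) ≈ -81.200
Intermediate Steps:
Function('F')(r, o) = Rational(6, 5) (Function('F')(r, o) = Mul(6, Rational(1, 5)) = Rational(6, 5))
Add(Mul(Function('F')(11, 6), -96), 34) = Add(Mul(Rational(6, 5), -96), 34) = Add(Rational(-576, 5), 34) = Rational(-406, 5)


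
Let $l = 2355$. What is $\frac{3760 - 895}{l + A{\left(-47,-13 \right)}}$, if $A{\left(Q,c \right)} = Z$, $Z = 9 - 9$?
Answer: $\frac{191}{157} \approx 1.2166$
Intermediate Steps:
$Z = 0$
$A{\left(Q,c \right)} = 0$
$\frac{3760 - 895}{l + A{\left(-47,-13 \right)}} = \frac{3760 - 895}{2355 + 0} = \frac{2865}{2355} = 2865 \cdot \frac{1}{2355} = \frac{191}{157}$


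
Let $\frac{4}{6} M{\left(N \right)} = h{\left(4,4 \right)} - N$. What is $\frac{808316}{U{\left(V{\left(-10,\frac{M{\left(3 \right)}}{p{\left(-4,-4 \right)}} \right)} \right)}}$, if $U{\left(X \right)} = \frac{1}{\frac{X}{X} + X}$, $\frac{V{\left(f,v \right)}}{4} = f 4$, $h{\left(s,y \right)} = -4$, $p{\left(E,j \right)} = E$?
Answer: $-128522244$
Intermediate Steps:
$M{\left(N \right)} = -6 - \frac{3 N}{2}$ ($M{\left(N \right)} = \frac{3 \left(-4 - N\right)}{2} = -6 - \frac{3 N}{2}$)
$V{\left(f,v \right)} = 16 f$ ($V{\left(f,v \right)} = 4 f 4 = 4 \cdot 4 f = 16 f$)
$U{\left(X \right)} = \frac{1}{1 + X}$
$\frac{808316}{U{\left(V{\left(-10,\frac{M{\left(3 \right)}}{p{\left(-4,-4 \right)}} \right)} \right)}} = \frac{808316}{\frac{1}{1 + 16 \left(-10\right)}} = \frac{808316}{\frac{1}{1 - 160}} = \frac{808316}{\frac{1}{-159}} = \frac{808316}{- \frac{1}{159}} = 808316 \left(-159\right) = -128522244$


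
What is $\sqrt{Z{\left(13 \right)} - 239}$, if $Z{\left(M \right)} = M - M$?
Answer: $i \sqrt{239} \approx 15.46 i$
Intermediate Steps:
$Z{\left(M \right)} = 0$
$\sqrt{Z{\left(13 \right)} - 239} = \sqrt{0 - 239} = \sqrt{-239} = i \sqrt{239}$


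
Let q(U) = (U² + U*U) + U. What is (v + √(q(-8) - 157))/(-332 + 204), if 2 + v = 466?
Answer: -29/8 - I*√37/128 ≈ -3.625 - 0.047522*I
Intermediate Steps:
v = 464 (v = -2 + 466 = 464)
q(U) = U + 2*U² (q(U) = (U² + U²) + U = 2*U² + U = U + 2*U²)
(v + √(q(-8) - 157))/(-332 + 204) = (464 + √(-8*(1 + 2*(-8)) - 157))/(-332 + 204) = (464 + √(-8*(1 - 16) - 157))/(-128) = (464 + √(-8*(-15) - 157))*(-1/128) = (464 + √(120 - 157))*(-1/128) = (464 + √(-37))*(-1/128) = (464 + I*√37)*(-1/128) = -29/8 - I*√37/128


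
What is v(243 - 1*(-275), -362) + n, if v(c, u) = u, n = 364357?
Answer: 363995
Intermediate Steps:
v(243 - 1*(-275), -362) + n = -362 + 364357 = 363995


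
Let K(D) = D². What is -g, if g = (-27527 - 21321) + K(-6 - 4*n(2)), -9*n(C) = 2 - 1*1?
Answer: 3954188/81 ≈ 48817.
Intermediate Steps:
n(C) = -⅑ (n(C) = -(2 - 1*1)/9 = -(2 - 1)/9 = -⅑*1 = -⅑)
g = -3954188/81 (g = (-27527 - 21321) + (-6 - 4*(-⅑))² = -48848 + (-6 + 4/9)² = -48848 + (-50/9)² = -48848 + 2500/81 = -3954188/81 ≈ -48817.)
-g = -1*(-3954188/81) = 3954188/81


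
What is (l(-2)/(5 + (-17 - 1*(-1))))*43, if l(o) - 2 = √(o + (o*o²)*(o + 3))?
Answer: -86/11 - 43*I*√10/11 ≈ -7.8182 - 12.362*I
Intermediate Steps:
l(o) = 2 + √(o + o³*(3 + o)) (l(o) = 2 + √(o + (o*o²)*(o + 3)) = 2 + √(o + o³*(3 + o)))
(l(-2)/(5 + (-17 - 1*(-1))))*43 = ((2 + √(-2 + (-2)⁴ + 3*(-2)³))/(5 + (-17 - 1*(-1))))*43 = ((2 + √(-2 + 16 + 3*(-8)))/(5 + (-17 + 1)))*43 = ((2 + √(-2 + 16 - 24))/(5 - 16))*43 = ((2 + √(-10))/(-11))*43 = ((2 + I*√10)*(-1/11))*43 = (-2/11 - I*√10/11)*43 = -86/11 - 43*I*√10/11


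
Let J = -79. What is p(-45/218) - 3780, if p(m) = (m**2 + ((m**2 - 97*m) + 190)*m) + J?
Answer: -40428935813/10360232 ≈ -3902.3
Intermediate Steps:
p(m) = -79 + m**2 + m*(190 + m**2 - 97*m) (p(m) = (m**2 + ((m**2 - 97*m) + 190)*m) - 79 = (m**2 + (190 + m**2 - 97*m)*m) - 79 = (m**2 + m*(190 + m**2 - 97*m)) - 79 = -79 + m**2 + m*(190 + m**2 - 97*m))
p(-45/218) - 3780 = (-79 + (-45/218)**3 - 96*(-45/218)**2 + 190*(-45/218)) - 3780 = (-79 - 91125/10360232 - 96*2025/47524 - 4275/109) - 3780 = (-79 - 91125/10360232 - 48600/11881 - 4275/109) - 3780 = -1267258853/10360232 - 3780 = -40428935813/10360232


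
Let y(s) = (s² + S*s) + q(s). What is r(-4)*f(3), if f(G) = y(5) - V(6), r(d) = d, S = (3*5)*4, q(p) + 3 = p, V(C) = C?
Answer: -1284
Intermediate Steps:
q(p) = -3 + p
S = 60 (S = 15*4 = 60)
y(s) = -3 + s² + 61*s (y(s) = (s² + 60*s) + (-3 + s) = -3 + s² + 61*s)
f(G) = 321 (f(G) = (-3 + 5² + 61*5) - 1*6 = (-3 + 25 + 305) - 6 = 327 - 6 = 321)
r(-4)*f(3) = -4*321 = -1284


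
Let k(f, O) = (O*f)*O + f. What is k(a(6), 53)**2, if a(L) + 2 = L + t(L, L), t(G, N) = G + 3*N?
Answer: 6190542400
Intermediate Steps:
a(L) = -2 + 5*L (a(L) = -2 + (L + (L + 3*L)) = -2 + (L + 4*L) = -2 + 5*L)
k(f, O) = f + f*O**2 (k(f, O) = f*O**2 + f = f + f*O**2)
k(a(6), 53)**2 = ((-2 + 5*6)*(1 + 53**2))**2 = ((-2 + 30)*(1 + 2809))**2 = (28*2810)**2 = 78680**2 = 6190542400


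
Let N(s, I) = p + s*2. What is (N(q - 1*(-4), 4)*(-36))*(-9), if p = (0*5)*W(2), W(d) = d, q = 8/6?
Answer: 3456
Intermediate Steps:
q = 4/3 (q = 8*(⅙) = 4/3 ≈ 1.3333)
p = 0 (p = (0*5)*2 = 0*2 = 0)
N(s, I) = 2*s (N(s, I) = 0 + s*2 = 0 + 2*s = 2*s)
(N(q - 1*(-4), 4)*(-36))*(-9) = ((2*(4/3 - 1*(-4)))*(-36))*(-9) = ((2*(4/3 + 4))*(-36))*(-9) = ((2*(16/3))*(-36))*(-9) = ((32/3)*(-36))*(-9) = -384*(-9) = 3456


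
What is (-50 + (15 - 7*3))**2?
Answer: 3136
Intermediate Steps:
(-50 + (15 - 7*3))**2 = (-50 + (15 - 1*21))**2 = (-50 + (15 - 21))**2 = (-50 - 6)**2 = (-56)**2 = 3136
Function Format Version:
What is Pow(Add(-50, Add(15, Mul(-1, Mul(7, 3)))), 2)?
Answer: 3136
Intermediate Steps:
Pow(Add(-50, Add(15, Mul(-1, Mul(7, 3)))), 2) = Pow(Add(-50, Add(15, Mul(-1, 21))), 2) = Pow(Add(-50, Add(15, -21)), 2) = Pow(Add(-50, -6), 2) = Pow(-56, 2) = 3136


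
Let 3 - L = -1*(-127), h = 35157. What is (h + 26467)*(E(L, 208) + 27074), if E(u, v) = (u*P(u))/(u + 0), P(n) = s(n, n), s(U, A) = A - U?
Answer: 1668408176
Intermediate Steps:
P(n) = 0 (P(n) = n - n = 0)
L = -124 (L = 3 - (-1)*(-127) = 3 - 1*127 = 3 - 127 = -124)
E(u, v) = 0 (E(u, v) = (u*0)/(u + 0) = 0/u = 0)
(h + 26467)*(E(L, 208) + 27074) = (35157 + 26467)*(0 + 27074) = 61624*27074 = 1668408176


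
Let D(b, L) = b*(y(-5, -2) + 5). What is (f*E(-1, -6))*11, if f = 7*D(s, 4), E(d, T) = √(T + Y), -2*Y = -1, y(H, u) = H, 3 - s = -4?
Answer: 0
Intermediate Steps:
s = 7 (s = 3 - 1*(-4) = 3 + 4 = 7)
Y = ½ (Y = -½*(-1) = ½ ≈ 0.50000)
D(b, L) = 0 (D(b, L) = b*(-5 + 5) = b*0 = 0)
E(d, T) = √(½ + T) (E(d, T) = √(T + ½) = √(½ + T))
f = 0 (f = 7*0 = 0)
(f*E(-1, -6))*11 = (0*(√(2 + 4*(-6))/2))*11 = (0*(√(2 - 24)/2))*11 = (0*(√(-22)/2))*11 = (0*((I*√22)/2))*11 = (0*(I*√22/2))*11 = 0*11 = 0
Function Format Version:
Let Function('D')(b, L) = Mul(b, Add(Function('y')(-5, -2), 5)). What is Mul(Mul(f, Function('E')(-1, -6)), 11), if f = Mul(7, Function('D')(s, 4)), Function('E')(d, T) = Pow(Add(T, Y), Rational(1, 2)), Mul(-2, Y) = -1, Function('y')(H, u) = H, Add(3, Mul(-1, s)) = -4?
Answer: 0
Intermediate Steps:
s = 7 (s = Add(3, Mul(-1, -4)) = Add(3, 4) = 7)
Y = Rational(1, 2) (Y = Mul(Rational(-1, 2), -1) = Rational(1, 2) ≈ 0.50000)
Function('D')(b, L) = 0 (Function('D')(b, L) = Mul(b, Add(-5, 5)) = Mul(b, 0) = 0)
Function('E')(d, T) = Pow(Add(Rational(1, 2), T), Rational(1, 2)) (Function('E')(d, T) = Pow(Add(T, Rational(1, 2)), Rational(1, 2)) = Pow(Add(Rational(1, 2), T), Rational(1, 2)))
f = 0 (f = Mul(7, 0) = 0)
Mul(Mul(f, Function('E')(-1, -6)), 11) = Mul(Mul(0, Mul(Rational(1, 2), Pow(Add(2, Mul(4, -6)), Rational(1, 2)))), 11) = Mul(Mul(0, Mul(Rational(1, 2), Pow(Add(2, -24), Rational(1, 2)))), 11) = Mul(Mul(0, Mul(Rational(1, 2), Pow(-22, Rational(1, 2)))), 11) = Mul(Mul(0, Mul(Rational(1, 2), Mul(I, Pow(22, Rational(1, 2))))), 11) = Mul(Mul(0, Mul(Rational(1, 2), I, Pow(22, Rational(1, 2)))), 11) = Mul(0, 11) = 0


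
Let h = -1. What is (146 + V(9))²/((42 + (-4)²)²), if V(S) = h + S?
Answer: 5929/841 ≈ 7.0499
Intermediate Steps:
V(S) = -1 + S
(146 + V(9))²/((42 + (-4)²)²) = (146 + (-1 + 9))²/((42 + (-4)²)²) = (146 + 8)²/((42 + 16)²) = 154²/(58²) = 23716/3364 = 23716*(1/3364) = 5929/841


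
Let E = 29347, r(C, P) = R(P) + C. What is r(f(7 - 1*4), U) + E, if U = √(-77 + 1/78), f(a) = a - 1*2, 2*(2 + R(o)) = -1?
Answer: 58691/2 ≈ 29346.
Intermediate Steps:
R(o) = -5/2 (R(o) = -2 + (½)*(-1) = -2 - ½ = -5/2)
f(a) = -2 + a (f(a) = a - 2 = -2 + a)
U = I*√468390/78 (U = √(-77 + 1/78) = √(-6005/78) = I*√468390/78 ≈ 8.7742*I)
r(C, P) = -5/2 + C
r(f(7 - 1*4), U) + E = (-5/2 + (-2 + (7 - 1*4))) + 29347 = (-5/2 + (-2 + (7 - 4))) + 29347 = (-5/2 + (-2 + 3)) + 29347 = (-5/2 + 1) + 29347 = -3/2 + 29347 = 58691/2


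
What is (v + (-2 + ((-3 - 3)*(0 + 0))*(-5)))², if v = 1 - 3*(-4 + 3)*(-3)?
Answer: 100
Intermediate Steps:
v = -8 (v = 1 - 3*(-1)*(-3) = 1 + 3*(-3) = 1 - 9 = -8)
(v + (-2 + ((-3 - 3)*(0 + 0))*(-5)))² = (-8 + (-2 + ((-3 - 3)*(0 + 0))*(-5)))² = (-8 + (-2 - 6*0*(-5)))² = (-8 + (-2 + 0*(-5)))² = (-8 + (-2 + 0))² = (-8 - 2)² = (-10)² = 100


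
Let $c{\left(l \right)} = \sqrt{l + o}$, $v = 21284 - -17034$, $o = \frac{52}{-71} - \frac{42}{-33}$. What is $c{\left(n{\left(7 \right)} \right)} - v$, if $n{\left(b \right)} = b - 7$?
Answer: $-38318 + \frac{\sqrt{329582}}{781} \approx -38317.0$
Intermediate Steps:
$n{\left(b \right)} = -7 + b$
$o = \frac{422}{781}$ ($o = 52 \left(- \frac{1}{71}\right) - - \frac{14}{11} = - \frac{52}{71} + \frac{14}{11} = \frac{422}{781} \approx 0.54033$)
$v = 38318$ ($v = 21284 + 17034 = 38318$)
$c{\left(l \right)} = \sqrt{\frac{422}{781} + l}$ ($c{\left(l \right)} = \sqrt{l + \frac{422}{781}} = \sqrt{\frac{422}{781} + l}$)
$c{\left(n{\left(7 \right)} \right)} - v = \frac{\sqrt{329582 + 609961 \left(-7 + 7\right)}}{781} - 38318 = \frac{\sqrt{329582 + 609961 \cdot 0}}{781} - 38318 = \frac{\sqrt{329582 + 0}}{781} - 38318 = \frac{\sqrt{329582}}{781} - 38318 = -38318 + \frac{\sqrt{329582}}{781}$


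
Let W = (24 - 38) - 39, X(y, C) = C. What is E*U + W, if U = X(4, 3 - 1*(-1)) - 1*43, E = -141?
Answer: 5446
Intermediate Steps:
U = -39 (U = (3 - 1*(-1)) - 1*43 = (3 + 1) - 43 = 4 - 43 = -39)
W = -53 (W = -14 - 39 = -53)
E*U + W = -141*(-39) - 53 = 5499 - 53 = 5446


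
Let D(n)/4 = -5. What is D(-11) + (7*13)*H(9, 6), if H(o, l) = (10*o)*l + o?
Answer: 49939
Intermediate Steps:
D(n) = -20 (D(n) = 4*(-5) = -20)
H(o, l) = o + 10*l*o (H(o, l) = 10*l*o + o = o + 10*l*o)
D(-11) + (7*13)*H(9, 6) = -20 + (7*13)*(9*(1 + 10*6)) = -20 + 91*(9*(1 + 60)) = -20 + 91*(9*61) = -20 + 91*549 = -20 + 49959 = 49939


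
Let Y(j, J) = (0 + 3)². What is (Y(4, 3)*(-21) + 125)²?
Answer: 4096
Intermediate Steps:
Y(j, J) = 9 (Y(j, J) = 3² = 9)
(Y(4, 3)*(-21) + 125)² = (9*(-21) + 125)² = (-189 + 125)² = (-64)² = 4096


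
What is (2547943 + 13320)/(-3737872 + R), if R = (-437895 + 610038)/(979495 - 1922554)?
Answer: -805140707839/1175011334197 ≈ -0.68522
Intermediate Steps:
R = -57381/314353 (R = 172143/(-943059) = 172143*(-1/943059) = -57381/314353 ≈ -0.18254)
(2547943 + 13320)/(-3737872 + R) = (2547943 + 13320)/(-3737872 - 57381/314353) = 2561263/(-1175011334197/314353) = 2561263*(-314353/1175011334197) = -805140707839/1175011334197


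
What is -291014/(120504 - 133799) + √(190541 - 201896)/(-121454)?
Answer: 291014/13295 - I*√11355/121454 ≈ 21.889 - 0.00087737*I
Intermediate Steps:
-291014/(120504 - 133799) + √(190541 - 201896)/(-121454) = -291014/(-13295) + √(-11355)*(-1/121454) = -291014*(-1/13295) + (I*√11355)*(-1/121454) = 291014/13295 - I*√11355/121454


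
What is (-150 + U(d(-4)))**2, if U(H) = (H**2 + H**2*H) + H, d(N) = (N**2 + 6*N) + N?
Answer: 3048516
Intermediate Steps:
d(N) = N**2 + 7*N
U(H) = H + H**2 + H**3 (U(H) = (H**2 + H**3) + H = H + H**2 + H**3)
(-150 + U(d(-4)))**2 = (-150 + (-4*(7 - 4))*(1 - 4*(7 - 4) + (-4*(7 - 4))**2))**2 = (-150 + (-4*3)*(1 - 4*3 + (-4*3)**2))**2 = (-150 - 12*(1 - 12 + (-12)**2))**2 = (-150 - 12*(1 - 12 + 144))**2 = (-150 - 12*133)**2 = (-150 - 1596)**2 = (-1746)**2 = 3048516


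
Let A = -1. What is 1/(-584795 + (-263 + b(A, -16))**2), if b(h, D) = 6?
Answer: -1/518746 ≈ -1.9277e-6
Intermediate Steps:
1/(-584795 + (-263 + b(A, -16))**2) = 1/(-584795 + (-263 + 6)**2) = 1/(-584795 + (-257)**2) = 1/(-584795 + 66049) = 1/(-518746) = -1/518746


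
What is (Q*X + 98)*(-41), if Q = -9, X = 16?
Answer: 1886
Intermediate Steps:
(Q*X + 98)*(-41) = (-9*16 + 98)*(-41) = (-144 + 98)*(-41) = -46*(-41) = 1886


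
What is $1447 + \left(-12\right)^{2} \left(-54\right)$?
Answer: $-6329$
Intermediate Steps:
$1447 + \left(-12\right)^{2} \left(-54\right) = 1447 + 144 \left(-54\right) = 1447 - 7776 = -6329$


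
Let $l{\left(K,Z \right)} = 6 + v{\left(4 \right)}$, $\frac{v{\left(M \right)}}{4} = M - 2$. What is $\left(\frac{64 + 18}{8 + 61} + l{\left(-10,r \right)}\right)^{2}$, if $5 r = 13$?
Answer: $\frac{1098304}{4761} \approx 230.69$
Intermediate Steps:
$v{\left(M \right)} = -8 + 4 M$ ($v{\left(M \right)} = 4 \left(M - 2\right) = 4 \left(-2 + M\right) = -8 + 4 M$)
$r = \frac{13}{5}$ ($r = \frac{1}{5} \cdot 13 = \frac{13}{5} \approx 2.6$)
$l{\left(K,Z \right)} = 14$ ($l{\left(K,Z \right)} = 6 + \left(-8 + 4 \cdot 4\right) = 6 + \left(-8 + 16\right) = 6 + 8 = 14$)
$\left(\frac{64 + 18}{8 + 61} + l{\left(-10,r \right)}\right)^{2} = \left(\frac{64 + 18}{8 + 61} + 14\right)^{2} = \left(\frac{82}{69} + 14\right)^{2} = \left(\frac{1048}{69}\right)^{2} = \frac{1098304}{4761}$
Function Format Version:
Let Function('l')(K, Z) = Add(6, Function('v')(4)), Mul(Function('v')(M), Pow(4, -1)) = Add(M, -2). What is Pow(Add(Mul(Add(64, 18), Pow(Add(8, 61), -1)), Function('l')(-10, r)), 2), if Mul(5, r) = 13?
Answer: Rational(1098304, 4761) ≈ 230.69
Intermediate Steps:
Function('v')(M) = Add(-8, Mul(4, M)) (Function('v')(M) = Mul(4, Add(M, -2)) = Mul(4, Add(-2, M)) = Add(-8, Mul(4, M)))
r = Rational(13, 5) (r = Mul(Rational(1, 5), 13) = Rational(13, 5) ≈ 2.6000)
Function('l')(K, Z) = 14 (Function('l')(K, Z) = Add(6, Add(-8, Mul(4, 4))) = Add(6, Add(-8, 16)) = Add(6, 8) = 14)
Pow(Add(Mul(Add(64, 18), Pow(Add(8, 61), -1)), Function('l')(-10, r)), 2) = Pow(Add(Mul(Add(64, 18), Pow(Add(8, 61), -1)), 14), 2) = Pow(Add(Mul(82, Pow(69, -1)), 14), 2) = Pow(Add(Mul(82, Rational(1, 69)), 14), 2) = Pow(Add(Rational(82, 69), 14), 2) = Pow(Rational(1048, 69), 2) = Rational(1098304, 4761)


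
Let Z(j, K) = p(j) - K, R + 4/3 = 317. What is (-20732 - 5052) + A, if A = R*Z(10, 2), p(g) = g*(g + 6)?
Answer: 72274/3 ≈ 24091.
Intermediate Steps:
R = 947/3 (R = -4/3 + 317 = 947/3 ≈ 315.67)
p(g) = g*(6 + g)
Z(j, K) = -K + j*(6 + j) (Z(j, K) = j*(6 + j) - K = -K + j*(6 + j))
A = 149626/3 (A = 947*(-1*2 + 10*(6 + 10))/3 = 947*(-2 + 10*16)/3 = 947*(-2 + 160)/3 = (947/3)*158 = 149626/3 ≈ 49875.)
(-20732 - 5052) + A = (-20732 - 5052) + 149626/3 = -25784 + 149626/3 = 72274/3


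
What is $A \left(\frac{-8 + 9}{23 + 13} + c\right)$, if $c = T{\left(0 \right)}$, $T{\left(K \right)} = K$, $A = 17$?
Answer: $\frac{17}{36} \approx 0.47222$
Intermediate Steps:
$c = 0$
$A \left(\frac{-8 + 9}{23 + 13} + c\right) = 17 \left(\frac{-8 + 9}{23 + 13} + 0\right) = 17 \left(1 \cdot \frac{1}{36} + 0\right) = 17 \left(\frac{1}{36} + 0\right) = 17 \cdot \frac{1}{36} = \frac{17}{36}$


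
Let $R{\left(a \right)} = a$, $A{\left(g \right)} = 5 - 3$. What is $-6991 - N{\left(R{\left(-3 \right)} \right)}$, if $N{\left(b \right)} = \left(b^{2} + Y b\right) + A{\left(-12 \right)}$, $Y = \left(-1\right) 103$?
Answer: $-7311$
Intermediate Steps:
$A{\left(g \right)} = 2$ ($A{\left(g \right)} = 5 - 3 = 2$)
$Y = -103$
$N{\left(b \right)} = 2 + b^{2} - 103 b$ ($N{\left(b \right)} = \left(b^{2} - 103 b\right) + 2 = 2 + b^{2} - 103 b$)
$-6991 - N{\left(R{\left(-3 \right)} \right)} = -6991 - \left(2 + \left(-3\right)^{2} - -309\right) = -6991 - \left(2 + 9 + 309\right) = -6991 - 320 = -7311$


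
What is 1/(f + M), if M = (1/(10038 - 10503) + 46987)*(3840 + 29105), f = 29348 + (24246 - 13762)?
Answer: 93/143966462282 ≈ 6.4598e-10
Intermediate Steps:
f = 39832 (f = 29348 + 10484 = 39832)
M = 143962757906/93 (M = (1/(-465) + 46987)*32945 = (-1/465 + 46987)*32945 = (21848954/465)*32945 = 143962757906/93 ≈ 1.5480e+9)
1/(f + M) = 1/(39832 + 143962757906/93) = 1/(143966462282/93) = 93/143966462282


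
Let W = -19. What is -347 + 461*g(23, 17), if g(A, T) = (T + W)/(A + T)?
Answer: -7401/20 ≈ -370.05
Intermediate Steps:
g(A, T) = (-19 + T)/(A + T) (g(A, T) = (T - 19)/(A + T) = (-19 + T)/(A + T))
-347 + 461*g(23, 17) = -347 + 461*((-19 + 17)/(23 + 17)) = -347 + 461*(-2/40) = -347 + 461*((1/40)*(-2)) = -347 + 461*(-1/20) = -347 - 461/20 = -7401/20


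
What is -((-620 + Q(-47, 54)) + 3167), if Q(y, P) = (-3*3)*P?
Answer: -2061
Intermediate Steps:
Q(y, P) = -9*P
-((-620 + Q(-47, 54)) + 3167) = -((-620 - 9*54) + 3167) = -((-620 - 486) + 3167) = -(-1106 + 3167) = -1*2061 = -2061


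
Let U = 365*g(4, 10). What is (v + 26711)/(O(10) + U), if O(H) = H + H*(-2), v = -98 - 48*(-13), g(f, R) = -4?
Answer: -1297/70 ≈ -18.529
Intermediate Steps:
v = 526 (v = -98 + 624 = 526)
O(H) = -H (O(H) = H - 2*H = -H)
U = -1460 (U = 365*(-4) = -1460)
(v + 26711)/(O(10) + U) = (526 + 26711)/(-1*10 - 1460) = 27237/(-10 - 1460) = 27237/(-1470) = 27237*(-1/1470) = -1297/70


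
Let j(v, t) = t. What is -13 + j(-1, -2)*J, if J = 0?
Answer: -13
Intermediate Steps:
-13 + j(-1, -2)*J = -13 - 2*0 = -13 + 0 = -13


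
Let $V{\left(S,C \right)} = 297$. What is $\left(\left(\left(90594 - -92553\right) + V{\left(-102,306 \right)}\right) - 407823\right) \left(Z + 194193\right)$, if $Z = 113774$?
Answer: $-69101327493$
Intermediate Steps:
$\left(\left(\left(90594 - -92553\right) + V{\left(-102,306 \right)}\right) - 407823\right) \left(Z + 194193\right) = \left(\left(\left(90594 - -92553\right) + 297\right) - 407823\right) \left(113774 + 194193\right) = \left(\left(\left(90594 + 92553\right) + 297\right) - 407823\right) 307967 = \left(\left(183147 + 297\right) - 407823\right) 307967 = \left(183444 - 407823\right) 307967 = \left(-224379\right) 307967 = -69101327493$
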